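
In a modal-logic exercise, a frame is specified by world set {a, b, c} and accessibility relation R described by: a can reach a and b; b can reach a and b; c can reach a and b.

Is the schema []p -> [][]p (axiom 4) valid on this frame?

Yes

Axiom 4 corresponds to the accessibility relation being transitive.
Transitive: yes — every two-step R-path is closed by a direct edge.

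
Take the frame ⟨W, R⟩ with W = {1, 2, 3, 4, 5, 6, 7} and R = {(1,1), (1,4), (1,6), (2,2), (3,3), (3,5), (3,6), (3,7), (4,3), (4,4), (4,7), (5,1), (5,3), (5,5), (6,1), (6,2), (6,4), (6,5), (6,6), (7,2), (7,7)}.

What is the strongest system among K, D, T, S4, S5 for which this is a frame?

Serial (axiom D): yes — every world has a successor (e.g. 1 R 1).
Reflexive (axiom T): yes — every world is R-related to itself.
Transitive (axiom 4): no — 1 R 4 and 4 R 3, but not 1 R 3.
Euclidean (axiom 5): no — 1 R 4 and 1 R 6, but not 4 R 6.
So F validates K, D, T; S4 would additionally require R to be transitive. The strongest is T.

T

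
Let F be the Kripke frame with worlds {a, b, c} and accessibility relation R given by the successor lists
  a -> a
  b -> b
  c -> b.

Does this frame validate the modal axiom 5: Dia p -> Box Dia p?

By correspondence theory, 5 is valid on a frame iff R is Euclidean.
Euclidean: yes — any two successors of a common world are R-related.

Yes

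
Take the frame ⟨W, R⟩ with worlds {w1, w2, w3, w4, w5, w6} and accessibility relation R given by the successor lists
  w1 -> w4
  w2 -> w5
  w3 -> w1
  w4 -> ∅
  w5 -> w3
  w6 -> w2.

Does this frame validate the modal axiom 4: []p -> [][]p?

The schema 4 characterises exactly the transitive frames.
Transitive: no — w2 R w5 and w5 R w3, but not w2 R w3.

No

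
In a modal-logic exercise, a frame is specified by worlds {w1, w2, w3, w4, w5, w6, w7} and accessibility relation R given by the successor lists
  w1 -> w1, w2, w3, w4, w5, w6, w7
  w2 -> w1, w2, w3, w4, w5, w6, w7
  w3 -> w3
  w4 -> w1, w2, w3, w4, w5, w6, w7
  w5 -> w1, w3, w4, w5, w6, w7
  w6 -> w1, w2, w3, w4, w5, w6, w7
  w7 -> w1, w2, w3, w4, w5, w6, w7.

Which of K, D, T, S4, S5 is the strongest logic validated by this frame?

Serial (axiom D): yes — every world has a successor (e.g. w1 R w1).
Reflexive (axiom T): yes — every world is R-related to itself.
Transitive (axiom 4): no — w5 R w1 and w1 R w2, but not w5 R w2.
Euclidean (axiom 5): no — w1 R w3 and w1 R w2, but not w3 R w2.
So F validates K, D, T; S4 would additionally require R to be transitive. The strongest is T.

T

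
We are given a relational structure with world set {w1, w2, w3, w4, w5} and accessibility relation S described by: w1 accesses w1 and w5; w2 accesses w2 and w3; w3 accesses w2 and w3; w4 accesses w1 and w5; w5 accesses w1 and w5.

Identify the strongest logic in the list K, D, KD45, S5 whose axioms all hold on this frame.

KD45

Serial (axiom D): yes — every world has a successor (e.g. w1 S w1).
Euclidean (axiom 5): yes — any two successors of a common world are S-related.
Transitive (axiom 4): yes — every two-step S-path is closed by a direct edge.
Reflexive (axiom T): no — w4 is not related to itself.
So F validates K, D, KD45; S5 would additionally require S to be reflexive. The strongest is KD45.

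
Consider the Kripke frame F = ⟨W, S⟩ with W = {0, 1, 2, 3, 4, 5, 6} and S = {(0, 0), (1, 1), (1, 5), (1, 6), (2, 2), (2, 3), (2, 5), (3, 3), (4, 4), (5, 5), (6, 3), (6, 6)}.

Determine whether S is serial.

Yes

Serial: yes — every world has a successor (e.g. 0 S 0).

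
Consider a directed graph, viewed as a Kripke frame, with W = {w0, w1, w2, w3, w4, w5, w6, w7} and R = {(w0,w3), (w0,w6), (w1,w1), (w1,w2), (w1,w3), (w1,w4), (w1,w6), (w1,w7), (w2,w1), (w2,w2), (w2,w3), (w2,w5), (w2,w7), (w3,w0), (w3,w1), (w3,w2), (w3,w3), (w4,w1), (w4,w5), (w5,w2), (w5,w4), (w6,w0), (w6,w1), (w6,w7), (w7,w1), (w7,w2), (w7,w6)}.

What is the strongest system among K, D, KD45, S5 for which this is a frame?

D

Serial (axiom D): yes — every world has a successor (e.g. w0 R w3).
Euclidean (axiom 5): no — w0 R w3 and w0 R w6, but not w3 R w6.
Transitive (axiom 4): no — w0 R w3 and w3 R w1, but not w0 R w1.
Reflexive (axiom T): no — w0 is not related to itself.
So F validates K, D; KD45 would additionally require R to be Euclidean and transitive. The strongest is D.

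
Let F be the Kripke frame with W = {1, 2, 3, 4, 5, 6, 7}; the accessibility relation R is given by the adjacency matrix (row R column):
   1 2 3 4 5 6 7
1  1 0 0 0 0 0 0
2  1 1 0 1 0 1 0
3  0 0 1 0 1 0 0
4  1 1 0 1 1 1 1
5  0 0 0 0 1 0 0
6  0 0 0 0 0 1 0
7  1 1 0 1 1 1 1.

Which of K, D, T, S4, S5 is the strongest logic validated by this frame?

Serial (axiom D): yes — every world has a successor (e.g. 1 R 1).
Reflexive (axiom T): yes — every world is R-related to itself.
Transitive (axiom 4): no — 2 R 4 and 4 R 5, but not 2 R 5.
Euclidean (axiom 5): no — 2 R 1 and 2 R 4, but not 1 R 4.
So F validates K, D, T; S4 would additionally require R to be transitive. The strongest is T.

T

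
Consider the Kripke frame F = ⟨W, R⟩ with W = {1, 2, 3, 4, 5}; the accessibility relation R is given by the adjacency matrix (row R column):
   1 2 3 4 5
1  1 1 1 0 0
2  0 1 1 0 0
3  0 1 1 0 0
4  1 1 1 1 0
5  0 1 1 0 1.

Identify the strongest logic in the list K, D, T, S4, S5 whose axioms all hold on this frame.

S4

Serial (axiom D): yes — every world has a successor (e.g. 1 R 1).
Reflexive (axiom T): yes — every world is R-related to itself.
Transitive (axiom 4): yes — every two-step R-path is closed by a direct edge.
Euclidean (axiom 5): no — 4 R 2 and 4 R 1, but not 2 R 1.
So F validates K, D, T, S4; S5 would additionally require R to be Euclidean. The strongest is S4.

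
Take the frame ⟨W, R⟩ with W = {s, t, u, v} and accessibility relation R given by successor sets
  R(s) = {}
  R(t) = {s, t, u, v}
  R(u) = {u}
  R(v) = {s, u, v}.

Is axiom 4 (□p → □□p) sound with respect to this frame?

By correspondence theory, 4 is valid on a frame iff R is transitive.
Transitive: yes — every two-step R-path is closed by a direct edge.

Yes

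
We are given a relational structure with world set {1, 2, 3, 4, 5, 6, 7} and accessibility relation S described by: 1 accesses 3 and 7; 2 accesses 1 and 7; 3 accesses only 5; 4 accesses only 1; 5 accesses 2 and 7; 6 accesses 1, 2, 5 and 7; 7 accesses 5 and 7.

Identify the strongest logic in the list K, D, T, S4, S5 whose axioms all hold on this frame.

D

Serial (axiom D): yes — every world has a successor (e.g. 1 S 3).
Reflexive (axiom T): no — 1 is not related to itself.
Transitive (axiom 4): no — 1 S 3 and 3 S 5, but not 1 S 5.
Euclidean (axiom 5): no — 1 S 3 and 1 S 7, but not 3 S 7.
So F validates K, D; T would additionally require S to be reflexive. The strongest is D.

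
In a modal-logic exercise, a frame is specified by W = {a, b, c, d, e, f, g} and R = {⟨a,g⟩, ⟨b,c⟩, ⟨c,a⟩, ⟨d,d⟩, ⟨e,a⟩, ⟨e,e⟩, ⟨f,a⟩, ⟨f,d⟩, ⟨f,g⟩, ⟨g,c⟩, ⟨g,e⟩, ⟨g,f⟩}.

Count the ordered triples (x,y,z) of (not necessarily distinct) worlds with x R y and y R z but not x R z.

14

Enumerating: (a,g,c), (a,g,e), (a,g,f), (b,c,a), (c,a,g), (e,a,g), (f,g,c), (f,g,e), (f,g,f), (g,c,a), (g,e,a), (g,f,a), (g,f,d), (g,f,g).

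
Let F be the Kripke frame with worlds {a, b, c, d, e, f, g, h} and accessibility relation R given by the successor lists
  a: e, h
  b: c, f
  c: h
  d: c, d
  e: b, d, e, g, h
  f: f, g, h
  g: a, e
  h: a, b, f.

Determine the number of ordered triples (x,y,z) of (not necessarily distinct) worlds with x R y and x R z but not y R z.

Enumerating: (a,h,e), (a,h,h), (b,c,c), (b,c,f), (b,f,c), (c,h,h), (d,c,c), (d,c,d), (e,b,b), (e,b,d), (e,b,e), (e,b,g), … and 27 more.
Total: 39.

39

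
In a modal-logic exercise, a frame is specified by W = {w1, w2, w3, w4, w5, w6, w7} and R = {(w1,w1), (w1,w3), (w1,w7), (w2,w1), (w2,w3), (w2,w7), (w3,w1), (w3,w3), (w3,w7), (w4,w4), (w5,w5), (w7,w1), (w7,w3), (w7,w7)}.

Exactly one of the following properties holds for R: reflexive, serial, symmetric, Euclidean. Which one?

Euclidean

Reflexive: no — w2 is not related to itself.
Serial: no — w6 has no R-successor.
Symmetric: no — w2 R w1 but not w1 R w2.
Euclidean: yes — any two successors of a common world are R-related.
Only Euclidean holds.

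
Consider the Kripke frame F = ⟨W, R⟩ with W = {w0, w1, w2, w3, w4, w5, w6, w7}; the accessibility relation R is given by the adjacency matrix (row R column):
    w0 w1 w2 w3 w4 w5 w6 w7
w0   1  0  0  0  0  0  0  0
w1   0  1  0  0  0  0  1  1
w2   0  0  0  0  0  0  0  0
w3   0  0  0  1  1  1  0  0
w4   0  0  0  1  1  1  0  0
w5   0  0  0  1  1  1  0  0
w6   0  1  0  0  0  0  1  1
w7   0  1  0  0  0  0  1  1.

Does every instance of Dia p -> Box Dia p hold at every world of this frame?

Axiom 5 corresponds to the accessibility relation being Euclidean.
Euclidean: yes — any two successors of a common world are R-related.

Yes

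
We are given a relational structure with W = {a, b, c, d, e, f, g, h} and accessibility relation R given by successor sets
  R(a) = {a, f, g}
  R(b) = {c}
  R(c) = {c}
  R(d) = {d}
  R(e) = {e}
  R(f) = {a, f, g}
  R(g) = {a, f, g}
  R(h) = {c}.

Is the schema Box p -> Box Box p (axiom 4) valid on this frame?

Axiom 4 corresponds to the accessibility relation being transitive.
Transitive: yes — every two-step R-path is closed by a direct edge.

Yes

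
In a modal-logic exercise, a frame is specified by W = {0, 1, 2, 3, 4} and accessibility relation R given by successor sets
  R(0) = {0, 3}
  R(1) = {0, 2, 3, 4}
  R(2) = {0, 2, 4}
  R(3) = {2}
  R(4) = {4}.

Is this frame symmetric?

Symmetric: no — 0 R 3 but not 3 R 0.

No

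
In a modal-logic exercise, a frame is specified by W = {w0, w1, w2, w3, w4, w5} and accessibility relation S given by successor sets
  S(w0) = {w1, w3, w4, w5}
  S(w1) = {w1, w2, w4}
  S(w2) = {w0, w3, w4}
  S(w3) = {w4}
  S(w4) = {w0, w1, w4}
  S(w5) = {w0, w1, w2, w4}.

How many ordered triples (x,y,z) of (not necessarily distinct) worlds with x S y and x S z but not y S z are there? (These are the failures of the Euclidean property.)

24

Enumerating: (w0,w1,w3), (w0,w1,w5), (w0,w3,w1), (w0,w3,w3), (w0,w3,w5), (w0,w4,w3), (w0,w4,w5), (w0,w5,w3), (w0,w5,w5), (w1,w2,w1), (w1,w2,w2), (w1,w4,w2), … and 12 more.
Total: 24.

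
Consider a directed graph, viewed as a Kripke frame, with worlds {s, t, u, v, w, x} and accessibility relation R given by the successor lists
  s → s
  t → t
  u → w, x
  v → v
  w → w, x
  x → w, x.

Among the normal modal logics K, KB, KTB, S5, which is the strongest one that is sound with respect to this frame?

Symmetric (axiom B): no — u R w but not w R u.
Reflexive (axiom T): no — u is not related to itself.
Euclidean (axiom 5): yes — any two successors of a common world are R-related.
So F validates K; KB would additionally require R to be symmetric. The strongest is K.

K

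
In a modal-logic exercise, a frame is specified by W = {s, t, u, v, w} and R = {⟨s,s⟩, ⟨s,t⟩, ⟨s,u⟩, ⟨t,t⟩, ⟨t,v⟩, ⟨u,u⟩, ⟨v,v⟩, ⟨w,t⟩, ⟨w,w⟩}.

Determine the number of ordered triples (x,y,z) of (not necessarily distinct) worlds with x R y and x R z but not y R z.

6

Enumerating: (s,t,s), (s,t,u), (s,u,s), (s,u,t), (t,v,t), (w,t,w).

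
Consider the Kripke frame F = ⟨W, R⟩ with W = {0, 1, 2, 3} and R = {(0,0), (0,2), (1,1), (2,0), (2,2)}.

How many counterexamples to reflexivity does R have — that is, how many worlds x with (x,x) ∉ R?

Enumerating: 3.

1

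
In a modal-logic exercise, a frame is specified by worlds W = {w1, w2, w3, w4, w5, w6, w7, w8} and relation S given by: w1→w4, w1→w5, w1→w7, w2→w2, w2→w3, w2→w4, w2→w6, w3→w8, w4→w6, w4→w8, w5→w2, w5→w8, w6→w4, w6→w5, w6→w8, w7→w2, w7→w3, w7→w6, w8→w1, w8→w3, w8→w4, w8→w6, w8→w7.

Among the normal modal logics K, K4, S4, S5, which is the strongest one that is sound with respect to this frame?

K

Transitive (axiom 4): no — w1 S w4 and w4 S w6, but not w1 S w6.
Reflexive (axiom T): no — w1 is not related to itself.
Euclidean (axiom 5): no — w1 S w4 and w1 S w5, but not w4 S w5.
So F validates K; K4 would additionally require S to be transitive. The strongest is K.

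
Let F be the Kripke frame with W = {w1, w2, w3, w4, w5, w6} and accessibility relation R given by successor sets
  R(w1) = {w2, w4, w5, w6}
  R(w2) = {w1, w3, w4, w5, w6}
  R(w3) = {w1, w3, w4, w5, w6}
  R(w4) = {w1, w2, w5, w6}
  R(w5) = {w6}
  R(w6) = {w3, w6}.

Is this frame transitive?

Transitive: no — w1 R w2 and w2 R w3, but not w1 R w3.

No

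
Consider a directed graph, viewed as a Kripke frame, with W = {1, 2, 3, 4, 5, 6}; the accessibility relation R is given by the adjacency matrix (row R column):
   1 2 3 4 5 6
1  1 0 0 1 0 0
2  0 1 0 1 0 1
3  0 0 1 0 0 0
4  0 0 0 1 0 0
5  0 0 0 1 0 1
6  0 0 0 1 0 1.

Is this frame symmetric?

Symmetric: no — 1 R 4 but not 4 R 1.

No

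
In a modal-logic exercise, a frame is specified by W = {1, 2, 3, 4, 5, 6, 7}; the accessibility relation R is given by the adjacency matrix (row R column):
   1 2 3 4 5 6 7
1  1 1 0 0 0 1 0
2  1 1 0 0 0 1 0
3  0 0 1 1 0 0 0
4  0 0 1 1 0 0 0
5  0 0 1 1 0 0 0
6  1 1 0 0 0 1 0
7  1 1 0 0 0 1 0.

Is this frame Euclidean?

Yes

Euclidean: yes — any two successors of a common world are R-related.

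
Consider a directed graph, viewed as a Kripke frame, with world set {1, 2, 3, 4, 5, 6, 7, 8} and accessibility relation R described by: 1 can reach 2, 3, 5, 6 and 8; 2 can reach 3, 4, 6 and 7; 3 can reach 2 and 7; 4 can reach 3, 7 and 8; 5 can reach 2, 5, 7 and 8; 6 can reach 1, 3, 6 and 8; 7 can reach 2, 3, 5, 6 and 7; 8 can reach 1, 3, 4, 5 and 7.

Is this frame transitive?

No

Transitive: no — 1 R 2 and 2 R 4, but not 1 R 4.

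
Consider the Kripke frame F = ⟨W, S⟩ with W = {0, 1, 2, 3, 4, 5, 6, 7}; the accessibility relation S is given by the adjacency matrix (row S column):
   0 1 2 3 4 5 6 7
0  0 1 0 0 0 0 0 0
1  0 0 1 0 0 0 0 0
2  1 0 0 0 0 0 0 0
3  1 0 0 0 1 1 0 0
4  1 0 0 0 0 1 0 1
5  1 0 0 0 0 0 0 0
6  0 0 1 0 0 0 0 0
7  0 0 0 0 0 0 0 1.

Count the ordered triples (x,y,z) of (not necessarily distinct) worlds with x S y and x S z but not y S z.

18

Enumerating: (0,1,1), (1,2,2), (2,0,0), (3,0,0), (3,0,4), (3,0,5), (3,4,4), (3,5,4), (3,5,5), (4,0,0), (4,0,5), (4,0,7), (4,5,5), (4,5,7), (4,7,0), (4,7,5), (5,0,0), (6,2,2).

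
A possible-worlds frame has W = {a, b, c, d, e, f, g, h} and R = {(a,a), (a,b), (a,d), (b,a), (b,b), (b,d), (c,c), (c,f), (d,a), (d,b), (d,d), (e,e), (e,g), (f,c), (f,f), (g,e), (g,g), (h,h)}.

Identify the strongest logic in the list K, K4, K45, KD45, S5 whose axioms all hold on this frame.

S5

Transitive (axiom 4): yes — every two-step R-path is closed by a direct edge.
Euclidean (axiom 5): yes — any two successors of a common world are R-related.
Serial (axiom D): yes — every world has a successor (e.g. a R a).
Reflexive (axiom T): yes — every world is R-related to itself.
So F validates K, K4, K45, KD45, S5. The strongest is S5.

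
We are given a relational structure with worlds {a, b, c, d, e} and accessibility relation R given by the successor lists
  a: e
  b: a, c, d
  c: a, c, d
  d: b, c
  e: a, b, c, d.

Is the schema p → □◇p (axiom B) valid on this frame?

No

The schema B characterises exactly the symmetric frames.
Symmetric: no — b R a but not a R b.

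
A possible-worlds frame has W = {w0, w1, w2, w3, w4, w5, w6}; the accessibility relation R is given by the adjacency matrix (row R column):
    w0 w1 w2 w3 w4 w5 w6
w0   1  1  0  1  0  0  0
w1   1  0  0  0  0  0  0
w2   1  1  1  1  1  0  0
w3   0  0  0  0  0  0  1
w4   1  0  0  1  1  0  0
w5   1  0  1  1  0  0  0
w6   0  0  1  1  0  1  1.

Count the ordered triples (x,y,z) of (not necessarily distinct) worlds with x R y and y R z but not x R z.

Enumerating: (w0,w3,w6), (w1,w0,w1), (w1,w0,w3), (w2,w3,w6), (w3,w6,w2), (w3,w6,w3), (w3,w6,w5), (w4,w0,w1), (w4,w3,w6), (w5,w0,w1), (w5,w2,w1), (w5,w2,w4), (w5,w3,w6), (w6,w2,w0), (w6,w2,w1), (w6,w2,w4), (w6,w5,w0).

17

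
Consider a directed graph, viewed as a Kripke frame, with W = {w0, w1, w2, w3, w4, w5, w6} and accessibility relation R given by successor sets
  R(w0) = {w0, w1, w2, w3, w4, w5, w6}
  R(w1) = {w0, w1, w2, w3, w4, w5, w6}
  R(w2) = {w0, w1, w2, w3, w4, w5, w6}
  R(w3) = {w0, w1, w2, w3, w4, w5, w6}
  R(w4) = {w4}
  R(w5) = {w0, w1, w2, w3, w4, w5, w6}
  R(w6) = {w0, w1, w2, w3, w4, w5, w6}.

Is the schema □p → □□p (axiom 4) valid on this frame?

Axiom 4 corresponds to the accessibility relation being transitive.
Transitive: yes — every two-step R-path is closed by a direct edge.

Yes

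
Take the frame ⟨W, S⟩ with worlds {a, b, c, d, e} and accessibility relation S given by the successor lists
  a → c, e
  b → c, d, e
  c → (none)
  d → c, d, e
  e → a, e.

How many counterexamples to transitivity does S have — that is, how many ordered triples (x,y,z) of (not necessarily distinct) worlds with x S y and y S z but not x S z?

4

Enumerating: (a,e,a), (b,e,a), (d,e,a), (e,a,c).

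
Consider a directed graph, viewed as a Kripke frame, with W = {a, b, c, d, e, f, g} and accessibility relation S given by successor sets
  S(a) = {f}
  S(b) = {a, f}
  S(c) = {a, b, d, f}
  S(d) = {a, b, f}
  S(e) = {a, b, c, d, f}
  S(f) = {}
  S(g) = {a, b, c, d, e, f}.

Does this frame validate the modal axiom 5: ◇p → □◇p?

The schema 5 characterises exactly the Euclidean frames.
Euclidean: no — b S f and b S a, but not f S a.

No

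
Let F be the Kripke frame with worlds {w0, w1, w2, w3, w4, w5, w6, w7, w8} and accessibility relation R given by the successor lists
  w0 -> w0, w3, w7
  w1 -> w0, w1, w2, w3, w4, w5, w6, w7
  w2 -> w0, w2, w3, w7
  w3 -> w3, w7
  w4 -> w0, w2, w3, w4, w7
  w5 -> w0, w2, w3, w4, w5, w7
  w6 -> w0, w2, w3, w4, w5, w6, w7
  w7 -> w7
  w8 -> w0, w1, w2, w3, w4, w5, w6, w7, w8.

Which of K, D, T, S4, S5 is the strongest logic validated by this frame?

S4

Serial (axiom D): yes — every world has a successor (e.g. w0 R w0).
Reflexive (axiom T): yes — every world is R-related to itself.
Transitive (axiom 4): yes — every two-step R-path is closed by a direct edge.
Euclidean (axiom 5): no — w0 R w7 and w0 R w3, but not w7 R w3.
So F validates K, D, T, S4; S5 would additionally require R to be Euclidean. The strongest is S4.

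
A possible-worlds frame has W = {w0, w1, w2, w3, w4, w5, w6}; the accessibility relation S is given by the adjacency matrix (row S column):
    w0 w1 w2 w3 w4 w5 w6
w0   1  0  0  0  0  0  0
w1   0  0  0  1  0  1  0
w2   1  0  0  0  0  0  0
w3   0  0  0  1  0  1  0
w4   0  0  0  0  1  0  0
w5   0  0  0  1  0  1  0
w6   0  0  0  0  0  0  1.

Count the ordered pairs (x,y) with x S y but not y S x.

3

Enumerating: (w1,w3), (w1,w5), (w2,w0).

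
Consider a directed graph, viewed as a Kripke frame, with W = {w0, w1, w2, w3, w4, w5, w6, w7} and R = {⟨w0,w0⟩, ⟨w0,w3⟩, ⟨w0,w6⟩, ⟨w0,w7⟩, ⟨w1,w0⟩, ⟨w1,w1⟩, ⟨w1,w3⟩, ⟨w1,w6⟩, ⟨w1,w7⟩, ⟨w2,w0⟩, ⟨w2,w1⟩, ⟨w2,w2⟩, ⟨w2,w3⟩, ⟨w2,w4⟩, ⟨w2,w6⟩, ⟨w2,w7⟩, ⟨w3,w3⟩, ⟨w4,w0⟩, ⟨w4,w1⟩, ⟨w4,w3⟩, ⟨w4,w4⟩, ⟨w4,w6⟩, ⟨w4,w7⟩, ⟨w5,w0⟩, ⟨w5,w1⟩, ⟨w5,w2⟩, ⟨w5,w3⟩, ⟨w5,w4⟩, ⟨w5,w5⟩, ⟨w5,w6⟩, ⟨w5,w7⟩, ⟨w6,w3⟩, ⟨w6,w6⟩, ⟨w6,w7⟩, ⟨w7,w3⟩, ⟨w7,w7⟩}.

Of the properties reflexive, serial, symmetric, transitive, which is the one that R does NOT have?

Reflexive: yes — every world is R-related to itself.
Serial: yes — every world has a successor (e.g. w0 R w0).
Symmetric: no — w0 R w3 but not w3 R w0.
Transitive: yes — every two-step R-path is closed by a direct edge.
Only symmetric fails.

symmetric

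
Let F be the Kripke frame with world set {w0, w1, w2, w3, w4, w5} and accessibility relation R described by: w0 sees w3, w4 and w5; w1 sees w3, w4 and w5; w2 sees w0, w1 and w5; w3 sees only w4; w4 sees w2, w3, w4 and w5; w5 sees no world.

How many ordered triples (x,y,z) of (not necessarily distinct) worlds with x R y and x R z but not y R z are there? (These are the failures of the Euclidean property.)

Enumerating: (w0,w3,w3), (w0,w3,w5), (w0,w5,w3), (w0,w5,w4), (w0,w5,w5), (w1,w3,w3), (w1,w3,w5), (w1,w5,w3), (w1,w5,w4), (w1,w5,w5), (w2,w0,w0), (w2,w0,w1), … and 15 more.
Total: 27.

27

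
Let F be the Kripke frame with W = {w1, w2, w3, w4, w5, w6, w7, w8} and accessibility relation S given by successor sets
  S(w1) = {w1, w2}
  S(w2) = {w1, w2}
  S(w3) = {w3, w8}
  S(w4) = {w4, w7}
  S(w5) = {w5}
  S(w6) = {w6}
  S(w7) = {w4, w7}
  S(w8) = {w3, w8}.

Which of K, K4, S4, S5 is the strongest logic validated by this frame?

Transitive (axiom 4): yes — every two-step S-path is closed by a direct edge.
Reflexive (axiom T): yes — every world is S-related to itself.
Euclidean (axiom 5): yes — any two successors of a common world are S-related.
So F validates K, K4, S4, S5. The strongest is S5.

S5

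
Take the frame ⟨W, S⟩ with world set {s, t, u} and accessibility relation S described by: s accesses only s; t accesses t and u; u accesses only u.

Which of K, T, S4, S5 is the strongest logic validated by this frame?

S4

Reflexive (axiom T): yes — every world is S-related to itself.
Transitive (axiom 4): yes — every two-step S-path is closed by a direct edge.
Euclidean (axiom 5): no — t S u and t S t, but not u S t.
So F validates K, T, S4; S5 would additionally require S to be Euclidean. The strongest is S4.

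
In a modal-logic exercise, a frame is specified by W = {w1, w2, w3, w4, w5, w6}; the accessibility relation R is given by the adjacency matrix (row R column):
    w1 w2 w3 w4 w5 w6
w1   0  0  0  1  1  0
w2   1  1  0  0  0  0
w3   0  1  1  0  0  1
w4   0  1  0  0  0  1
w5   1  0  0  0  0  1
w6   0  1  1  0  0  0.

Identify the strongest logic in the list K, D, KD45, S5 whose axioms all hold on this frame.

Serial (axiom D): yes — every world has a successor (e.g. w1 R w4).
Euclidean (axiom 5): no — w1 R w4 and w1 R w5, but not w4 R w5.
Transitive (axiom 4): no — w1 R w4 and w4 R w2, but not w1 R w2.
Reflexive (axiom T): no — w1 is not related to itself.
So F validates K, D; KD45 would additionally require R to be Euclidean and transitive. The strongest is D.

D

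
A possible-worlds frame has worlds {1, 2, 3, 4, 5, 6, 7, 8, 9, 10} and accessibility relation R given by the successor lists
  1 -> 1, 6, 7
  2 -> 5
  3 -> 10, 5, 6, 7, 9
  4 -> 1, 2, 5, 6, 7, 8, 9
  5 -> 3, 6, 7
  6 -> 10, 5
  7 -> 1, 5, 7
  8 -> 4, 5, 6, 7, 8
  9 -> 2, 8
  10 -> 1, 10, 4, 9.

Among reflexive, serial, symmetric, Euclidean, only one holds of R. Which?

Reflexive: no — 2 is not related to itself.
Serial: yes — every world has a successor (e.g. 1 R 1).
Symmetric: no — 1 R 6 but not 6 R 1.
Euclidean: no — 1 R 6 and 1 R 7, but not 6 R 7.
Only serial holds.

serial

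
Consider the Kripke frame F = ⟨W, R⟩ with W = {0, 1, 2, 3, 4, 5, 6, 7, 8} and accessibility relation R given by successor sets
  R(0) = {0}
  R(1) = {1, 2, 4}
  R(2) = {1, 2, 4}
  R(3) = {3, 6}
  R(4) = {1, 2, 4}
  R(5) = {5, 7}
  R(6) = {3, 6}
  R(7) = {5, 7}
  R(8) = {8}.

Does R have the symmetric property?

Yes

Symmetric: yes — every pair in R has its reverse in R.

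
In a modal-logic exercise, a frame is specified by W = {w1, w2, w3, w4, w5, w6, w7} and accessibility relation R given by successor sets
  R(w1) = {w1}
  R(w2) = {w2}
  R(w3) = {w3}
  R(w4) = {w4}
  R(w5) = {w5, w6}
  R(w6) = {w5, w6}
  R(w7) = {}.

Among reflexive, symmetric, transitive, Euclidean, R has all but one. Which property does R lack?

Reflexive: no — w7 is not related to itself.
Symmetric: yes — every pair in R has its reverse in R.
Transitive: yes — every two-step R-path is closed by a direct edge.
Euclidean: yes — any two successors of a common world are R-related.
Only reflexive fails.

reflexive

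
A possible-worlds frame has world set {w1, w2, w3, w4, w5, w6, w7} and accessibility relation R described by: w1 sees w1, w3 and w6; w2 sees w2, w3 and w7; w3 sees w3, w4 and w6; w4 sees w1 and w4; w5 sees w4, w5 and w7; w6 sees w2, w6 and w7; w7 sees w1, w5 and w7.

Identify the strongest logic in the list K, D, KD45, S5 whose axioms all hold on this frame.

D

Serial (axiom D): yes — every world has a successor (e.g. w1 R w1).
Euclidean (axiom 5): no — w1 R w6 and w1 R w3, but not w6 R w3.
Transitive (axiom 4): no — w1 R w3 and w3 R w4, but not w1 R w4.
Reflexive (axiom T): yes — every world is R-related to itself.
So F validates K, D; KD45 would additionally require R to be Euclidean and transitive. The strongest is D.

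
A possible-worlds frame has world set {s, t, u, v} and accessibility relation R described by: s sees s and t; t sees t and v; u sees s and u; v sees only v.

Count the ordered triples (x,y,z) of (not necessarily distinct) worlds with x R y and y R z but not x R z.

2

Enumerating: (s,t,v), (u,s,t).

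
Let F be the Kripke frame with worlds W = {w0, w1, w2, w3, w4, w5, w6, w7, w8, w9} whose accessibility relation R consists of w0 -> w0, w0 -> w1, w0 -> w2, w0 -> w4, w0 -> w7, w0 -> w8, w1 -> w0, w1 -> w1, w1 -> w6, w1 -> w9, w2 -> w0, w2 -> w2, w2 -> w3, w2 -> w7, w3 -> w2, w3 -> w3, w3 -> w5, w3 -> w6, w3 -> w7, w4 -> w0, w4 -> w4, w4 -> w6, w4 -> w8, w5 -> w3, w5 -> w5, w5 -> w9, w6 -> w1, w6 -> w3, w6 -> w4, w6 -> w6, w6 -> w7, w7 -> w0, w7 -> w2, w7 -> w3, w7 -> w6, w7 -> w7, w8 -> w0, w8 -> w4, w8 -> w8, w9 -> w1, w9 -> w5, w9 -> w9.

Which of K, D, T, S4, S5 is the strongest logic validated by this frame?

T

Serial (axiom D): yes — every world has a successor (e.g. w0 R w0).
Reflexive (axiom T): yes — every world is R-related to itself.
Transitive (axiom 4): no — w0 R w1 and w1 R w6, but not w0 R w6.
Euclidean (axiom 5): no — w0 R w1 and w0 R w2, but not w1 R w2.
So F validates K, D, T; S4 would additionally require R to be transitive. The strongest is T.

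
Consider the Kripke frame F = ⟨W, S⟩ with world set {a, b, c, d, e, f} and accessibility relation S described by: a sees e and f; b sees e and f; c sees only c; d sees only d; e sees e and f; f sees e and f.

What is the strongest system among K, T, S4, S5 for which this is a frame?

K

Reflexive (axiom T): no — a is not related to itself.
Transitive (axiom 4): yes — every two-step S-path is closed by a direct edge.
Euclidean (axiom 5): yes — any two successors of a common world are S-related.
So F validates K; T would additionally require S to be reflexive. The strongest is K.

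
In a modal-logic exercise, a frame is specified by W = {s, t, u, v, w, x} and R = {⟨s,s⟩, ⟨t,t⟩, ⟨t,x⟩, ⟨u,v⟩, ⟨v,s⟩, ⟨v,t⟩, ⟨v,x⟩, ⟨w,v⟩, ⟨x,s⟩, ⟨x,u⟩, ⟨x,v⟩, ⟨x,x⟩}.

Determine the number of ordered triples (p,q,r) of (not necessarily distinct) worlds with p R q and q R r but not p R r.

Enumerating: (t,x,s), (t,x,u), (t,x,v), (u,v,s), (u,v,t), (u,v,x), (v,x,u), (v,x,v), (w,v,s), (w,v,t), (w,v,x), (x,v,t).

12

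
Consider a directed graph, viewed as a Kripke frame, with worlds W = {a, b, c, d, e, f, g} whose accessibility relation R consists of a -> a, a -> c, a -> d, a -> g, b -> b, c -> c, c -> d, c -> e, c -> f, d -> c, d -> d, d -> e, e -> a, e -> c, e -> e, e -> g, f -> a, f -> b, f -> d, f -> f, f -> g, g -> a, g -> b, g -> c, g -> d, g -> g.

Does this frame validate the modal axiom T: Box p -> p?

Axiom T corresponds to the accessibility relation being reflexive.
Reflexive: yes — every world is R-related to itself.

Yes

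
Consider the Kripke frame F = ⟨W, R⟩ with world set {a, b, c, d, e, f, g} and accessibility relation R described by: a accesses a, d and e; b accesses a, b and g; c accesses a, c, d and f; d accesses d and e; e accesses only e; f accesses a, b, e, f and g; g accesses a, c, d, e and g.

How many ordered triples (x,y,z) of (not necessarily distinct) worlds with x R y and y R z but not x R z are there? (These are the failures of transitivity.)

14

Enumerating: (b,a,d), (b,a,e), (b,g,c), (b,g,d), (b,g,e), (c,a,e), (c,d,e), (c,f,b), (c,f,e), (c,f,g), (f,a,d), (f,g,c), (f,g,d), (g,c,f).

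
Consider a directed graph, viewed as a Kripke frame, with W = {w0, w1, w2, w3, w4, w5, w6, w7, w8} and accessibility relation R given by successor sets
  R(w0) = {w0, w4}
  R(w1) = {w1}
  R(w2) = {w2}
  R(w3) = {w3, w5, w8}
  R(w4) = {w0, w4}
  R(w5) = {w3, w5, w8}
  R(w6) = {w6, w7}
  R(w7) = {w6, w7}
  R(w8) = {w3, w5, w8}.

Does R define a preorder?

Yes

Reflexive: yes — every world is R-related to itself.
Transitive: yes — every two-step R-path is closed by a direct edge.
So R is a preorder.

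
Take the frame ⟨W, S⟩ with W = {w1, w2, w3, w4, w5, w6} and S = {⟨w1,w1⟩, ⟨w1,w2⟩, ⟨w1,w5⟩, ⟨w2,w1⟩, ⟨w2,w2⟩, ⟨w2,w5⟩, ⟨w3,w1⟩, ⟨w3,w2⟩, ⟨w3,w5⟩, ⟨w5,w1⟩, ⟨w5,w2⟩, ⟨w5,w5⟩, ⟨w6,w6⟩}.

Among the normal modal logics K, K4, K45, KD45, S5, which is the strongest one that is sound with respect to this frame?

K45

Transitive (axiom 4): yes — every two-step S-path is closed by a direct edge.
Euclidean (axiom 5): yes — any two successors of a common world are S-related.
Serial (axiom D): no — w4 has no S-successor.
Reflexive (axiom T): no — w3 is not related to itself.
So F validates K, K4, K45; KD45 would additionally require S to be serial. The strongest is K45.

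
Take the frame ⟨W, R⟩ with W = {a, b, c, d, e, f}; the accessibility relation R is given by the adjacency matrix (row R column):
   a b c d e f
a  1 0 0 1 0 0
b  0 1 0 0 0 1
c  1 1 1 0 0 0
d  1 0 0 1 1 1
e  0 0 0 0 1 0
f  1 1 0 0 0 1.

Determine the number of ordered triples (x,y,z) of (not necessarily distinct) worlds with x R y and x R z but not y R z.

Enumerating: (c,a,b), (c,a,c), (c,b,a), (c,b,c), (d,a,e), (d,a,f), (d,e,a), (d,e,d), (d,e,f), (d,f,d), (d,f,e), (f,a,b), (f,a,f), (f,b,a).

14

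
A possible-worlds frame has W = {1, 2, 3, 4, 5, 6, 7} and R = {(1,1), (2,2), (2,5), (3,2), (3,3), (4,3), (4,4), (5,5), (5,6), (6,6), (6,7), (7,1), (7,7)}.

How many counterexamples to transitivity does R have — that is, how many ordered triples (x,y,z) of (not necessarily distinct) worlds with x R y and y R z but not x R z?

Enumerating: (2,5,6), (3,2,5), (4,3,2), (5,6,7), (6,7,1).

5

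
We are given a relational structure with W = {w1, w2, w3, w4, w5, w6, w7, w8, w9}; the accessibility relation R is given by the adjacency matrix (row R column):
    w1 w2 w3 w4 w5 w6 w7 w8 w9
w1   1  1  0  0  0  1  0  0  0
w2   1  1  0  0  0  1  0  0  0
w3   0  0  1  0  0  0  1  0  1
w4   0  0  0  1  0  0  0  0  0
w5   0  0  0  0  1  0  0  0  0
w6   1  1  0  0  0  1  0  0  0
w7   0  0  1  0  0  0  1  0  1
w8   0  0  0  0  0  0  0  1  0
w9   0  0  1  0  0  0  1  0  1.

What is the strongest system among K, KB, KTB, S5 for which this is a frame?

Symmetric (axiom B): yes — every pair in R has its reverse in R.
Reflexive (axiom T): yes — every world is R-related to itself.
Euclidean (axiom 5): yes — any two successors of a common world are R-related.
So F validates K, KB, KTB, S5. The strongest is S5.

S5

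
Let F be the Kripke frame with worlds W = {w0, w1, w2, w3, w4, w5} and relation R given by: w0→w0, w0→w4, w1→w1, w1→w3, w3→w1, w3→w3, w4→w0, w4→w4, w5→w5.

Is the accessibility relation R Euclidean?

Yes

Euclidean: yes — any two successors of a common world are R-related.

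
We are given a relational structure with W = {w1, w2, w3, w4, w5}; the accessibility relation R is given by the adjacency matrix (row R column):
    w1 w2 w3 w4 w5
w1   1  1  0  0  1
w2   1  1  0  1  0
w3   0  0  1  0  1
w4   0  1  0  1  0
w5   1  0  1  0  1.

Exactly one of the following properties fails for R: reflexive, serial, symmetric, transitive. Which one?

transitive

Reflexive: yes — every world is R-related to itself.
Serial: yes — every world has a successor (e.g. w1 R w1).
Symmetric: yes — every pair in R has its reverse in R.
Transitive: no — w1 R w2 and w2 R w4, but not w1 R w4.
Only transitive fails.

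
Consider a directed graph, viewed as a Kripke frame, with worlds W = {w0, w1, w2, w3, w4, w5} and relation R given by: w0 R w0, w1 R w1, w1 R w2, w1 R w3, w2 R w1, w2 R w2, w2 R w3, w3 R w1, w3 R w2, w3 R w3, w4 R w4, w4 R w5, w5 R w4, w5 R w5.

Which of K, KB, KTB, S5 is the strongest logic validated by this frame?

Symmetric (axiom B): yes — every pair in R has its reverse in R.
Reflexive (axiom T): yes — every world is R-related to itself.
Euclidean (axiom 5): yes — any two successors of a common world are R-related.
So F validates K, KB, KTB, S5. The strongest is S5.

S5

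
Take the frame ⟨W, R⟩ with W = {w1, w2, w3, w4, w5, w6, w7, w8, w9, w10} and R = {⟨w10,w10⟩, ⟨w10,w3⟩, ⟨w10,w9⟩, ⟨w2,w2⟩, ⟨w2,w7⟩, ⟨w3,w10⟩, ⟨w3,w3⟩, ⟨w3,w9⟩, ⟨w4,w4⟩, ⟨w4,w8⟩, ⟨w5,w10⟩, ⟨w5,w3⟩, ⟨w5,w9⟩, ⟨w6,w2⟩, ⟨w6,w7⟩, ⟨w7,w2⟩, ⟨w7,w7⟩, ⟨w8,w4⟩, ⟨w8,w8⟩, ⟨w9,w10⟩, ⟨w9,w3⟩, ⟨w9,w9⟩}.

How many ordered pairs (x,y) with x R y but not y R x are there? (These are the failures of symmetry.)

5

Enumerating: (w5,w10), (w5,w3), (w5,w9), (w6,w2), (w6,w7).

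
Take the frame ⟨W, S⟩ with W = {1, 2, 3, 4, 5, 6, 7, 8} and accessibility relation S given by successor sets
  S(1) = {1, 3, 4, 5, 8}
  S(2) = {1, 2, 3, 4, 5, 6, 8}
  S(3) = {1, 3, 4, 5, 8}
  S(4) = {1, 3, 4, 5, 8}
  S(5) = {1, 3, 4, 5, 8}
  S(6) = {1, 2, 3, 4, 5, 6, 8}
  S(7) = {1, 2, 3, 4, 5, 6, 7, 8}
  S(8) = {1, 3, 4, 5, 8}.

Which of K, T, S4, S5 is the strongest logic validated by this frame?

Reflexive (axiom T): yes — every world is S-related to itself.
Transitive (axiom 4): yes — every two-step S-path is closed by a direct edge.
Euclidean (axiom 5): no — 2 S 1 and 2 S 6, but not 1 S 6.
So F validates K, T, S4; S5 would additionally require S to be Euclidean. The strongest is S4.

S4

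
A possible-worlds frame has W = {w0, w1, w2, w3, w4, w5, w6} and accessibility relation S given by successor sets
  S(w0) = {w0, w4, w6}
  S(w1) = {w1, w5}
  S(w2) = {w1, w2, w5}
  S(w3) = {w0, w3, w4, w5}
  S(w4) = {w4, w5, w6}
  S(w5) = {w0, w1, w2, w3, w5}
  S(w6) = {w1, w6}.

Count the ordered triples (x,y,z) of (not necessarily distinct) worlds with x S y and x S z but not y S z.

Enumerating: (w0,w4,w0), (w0,w6,w0), (w0,w6,w4), (w2,w1,w2), (w3,w0,w3), (w3,w0,w5), (w3,w4,w0), (w3,w4,w3), (w3,w5,w4), (w4,w5,w4), (w4,w5,w6), (w4,w6,w4), … and 13 more.
Total: 25.

25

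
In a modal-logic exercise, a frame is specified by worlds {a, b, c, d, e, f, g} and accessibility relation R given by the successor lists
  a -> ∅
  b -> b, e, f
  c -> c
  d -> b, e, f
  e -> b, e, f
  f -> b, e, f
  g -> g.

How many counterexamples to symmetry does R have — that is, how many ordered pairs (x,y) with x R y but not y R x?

Enumerating: (d,b), (d,e), (d,f).

3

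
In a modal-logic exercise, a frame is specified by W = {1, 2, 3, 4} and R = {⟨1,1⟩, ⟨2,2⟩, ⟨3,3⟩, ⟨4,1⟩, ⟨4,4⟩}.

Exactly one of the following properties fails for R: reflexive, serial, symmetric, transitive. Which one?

Reflexive: yes — every world is R-related to itself.
Serial: yes — every world has a successor (e.g. 1 R 1).
Symmetric: no — 4 R 1 but not 1 R 4.
Transitive: yes — every two-step R-path is closed by a direct edge.
Only symmetric fails.

symmetric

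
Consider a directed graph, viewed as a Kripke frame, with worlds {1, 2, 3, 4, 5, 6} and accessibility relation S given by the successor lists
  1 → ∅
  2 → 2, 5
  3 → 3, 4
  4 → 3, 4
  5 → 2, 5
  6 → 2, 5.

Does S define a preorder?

No

Reflexive: no — 1 is not related to itself.
Transitive: yes — every two-step S-path is closed by a direct edge.
So S is not a preorder.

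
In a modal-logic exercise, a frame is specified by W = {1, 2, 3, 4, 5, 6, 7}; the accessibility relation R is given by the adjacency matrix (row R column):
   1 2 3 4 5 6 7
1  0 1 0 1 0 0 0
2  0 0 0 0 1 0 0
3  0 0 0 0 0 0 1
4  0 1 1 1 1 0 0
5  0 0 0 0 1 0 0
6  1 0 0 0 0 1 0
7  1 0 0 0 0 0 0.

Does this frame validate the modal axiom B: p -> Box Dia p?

The schema B characterises exactly the symmetric frames.
Symmetric: no — 1 R 2 but not 2 R 1.

No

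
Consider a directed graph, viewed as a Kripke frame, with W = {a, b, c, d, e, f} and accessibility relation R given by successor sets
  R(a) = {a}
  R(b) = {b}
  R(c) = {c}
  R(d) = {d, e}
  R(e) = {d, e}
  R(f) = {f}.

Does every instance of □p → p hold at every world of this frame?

Yes

By correspondence theory, T is valid on a frame iff R is reflexive.
Reflexive: yes — every world is R-related to itself.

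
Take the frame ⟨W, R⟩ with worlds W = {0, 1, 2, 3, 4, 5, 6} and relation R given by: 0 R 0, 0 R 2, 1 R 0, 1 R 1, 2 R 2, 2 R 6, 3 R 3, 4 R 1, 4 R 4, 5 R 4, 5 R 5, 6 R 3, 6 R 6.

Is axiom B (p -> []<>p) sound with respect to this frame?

No

The schema B characterises exactly the symmetric frames.
Symmetric: no — 0 R 2 but not 2 R 0.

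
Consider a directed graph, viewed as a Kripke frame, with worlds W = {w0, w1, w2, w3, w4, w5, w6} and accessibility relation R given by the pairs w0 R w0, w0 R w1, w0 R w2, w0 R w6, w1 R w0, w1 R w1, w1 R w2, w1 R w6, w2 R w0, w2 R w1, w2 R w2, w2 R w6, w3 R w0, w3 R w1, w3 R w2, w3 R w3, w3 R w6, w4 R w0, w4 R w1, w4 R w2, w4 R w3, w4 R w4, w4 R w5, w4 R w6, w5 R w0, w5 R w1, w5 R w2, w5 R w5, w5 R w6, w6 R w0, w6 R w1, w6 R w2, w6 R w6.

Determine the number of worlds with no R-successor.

0

R is serial; there are no such worlds.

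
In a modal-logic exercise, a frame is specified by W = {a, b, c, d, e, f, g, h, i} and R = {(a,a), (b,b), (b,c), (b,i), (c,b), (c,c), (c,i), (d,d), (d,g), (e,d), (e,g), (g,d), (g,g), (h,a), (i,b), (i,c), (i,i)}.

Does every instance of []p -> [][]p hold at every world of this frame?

By correspondence theory, 4 is valid on a frame iff R is transitive.
Transitive: yes — every two-step R-path is closed by a direct edge.

Yes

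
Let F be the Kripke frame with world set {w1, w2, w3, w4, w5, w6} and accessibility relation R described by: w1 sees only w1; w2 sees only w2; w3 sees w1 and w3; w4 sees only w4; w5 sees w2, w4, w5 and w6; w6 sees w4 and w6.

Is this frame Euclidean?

No

Euclidean: no — w5 R w2 and w5 R w4, but not w2 R w4.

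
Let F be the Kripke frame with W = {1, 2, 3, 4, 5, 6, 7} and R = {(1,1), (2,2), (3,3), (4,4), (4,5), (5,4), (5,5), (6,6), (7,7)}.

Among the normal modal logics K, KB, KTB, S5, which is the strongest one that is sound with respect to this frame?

S5

Symmetric (axiom B): yes — every pair in R has its reverse in R.
Reflexive (axiom T): yes — every world is R-related to itself.
Euclidean (axiom 5): yes — any two successors of a common world are R-related.
So F validates K, KB, KTB, S5. The strongest is S5.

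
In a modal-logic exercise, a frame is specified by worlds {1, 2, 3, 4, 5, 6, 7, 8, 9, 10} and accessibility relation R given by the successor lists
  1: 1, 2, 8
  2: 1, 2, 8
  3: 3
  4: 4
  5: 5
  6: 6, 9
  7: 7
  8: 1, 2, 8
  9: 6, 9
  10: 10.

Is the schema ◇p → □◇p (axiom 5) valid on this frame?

By correspondence theory, 5 is valid on a frame iff R is Euclidean.
Euclidean: yes — any two successors of a common world are R-related.

Yes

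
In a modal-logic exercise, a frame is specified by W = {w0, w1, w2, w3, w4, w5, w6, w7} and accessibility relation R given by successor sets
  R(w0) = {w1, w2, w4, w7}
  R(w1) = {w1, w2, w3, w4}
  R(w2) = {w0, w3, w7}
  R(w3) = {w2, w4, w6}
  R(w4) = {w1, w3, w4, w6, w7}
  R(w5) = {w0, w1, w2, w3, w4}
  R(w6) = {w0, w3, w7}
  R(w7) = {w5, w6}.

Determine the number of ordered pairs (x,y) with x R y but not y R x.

Enumerating: (w0,w1), (w0,w4), (w0,w7), (w1,w2), (w1,w3), (w2,w7), (w4,w6), (w4,w7), (w5,w0), (w5,w1), (w5,w2), (w5,w3), (w5,w4), (w6,w0), (w7,w5).

15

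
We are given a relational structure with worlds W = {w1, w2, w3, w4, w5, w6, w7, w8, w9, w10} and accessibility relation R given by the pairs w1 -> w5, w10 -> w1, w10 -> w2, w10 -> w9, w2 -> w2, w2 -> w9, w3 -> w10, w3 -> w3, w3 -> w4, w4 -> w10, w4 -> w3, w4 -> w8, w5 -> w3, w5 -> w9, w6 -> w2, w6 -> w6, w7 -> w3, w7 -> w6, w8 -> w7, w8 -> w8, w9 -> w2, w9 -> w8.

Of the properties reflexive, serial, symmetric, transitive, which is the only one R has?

serial

Reflexive: no — w1 is not related to itself.
Serial: yes — every world has a successor (e.g. w1 R w5).
Symmetric: no — w1 R w5 but not w5 R w1.
Transitive: no — w1 R w5 and w5 R w3, but not w1 R w3.
Only serial holds.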